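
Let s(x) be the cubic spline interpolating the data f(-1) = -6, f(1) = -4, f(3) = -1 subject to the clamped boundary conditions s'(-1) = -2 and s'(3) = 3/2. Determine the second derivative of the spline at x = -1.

Put σ_i = s'' at the i-th knot. Here h = (2, 2) and Δ = (1, 3/2), so the interior equations h_(i-1)·σ_(i-1) + 2(h_(i-1)+h_i)·σ_i + h_i·σ_(i+1) = 6(Δ_i − Δ_(i-1)) read
  2·σ_0 + 8·σ_1 + 2·σ_2 = 6(Δ_1 - Δ_0) = 3
Clamped end conditions give two more equations: 2h_0·σ_0 + h_0·σ_1 = 6(Δ_0 - s'(-1)) = 18 and h_1·σ_1 + 2h_1·σ_2 = 6(s'(3) - Δ_1) = 0.
Forward elimination and back-substitution give σ_0 = 5, σ_1 = -1, σ_2 = 1/2.

5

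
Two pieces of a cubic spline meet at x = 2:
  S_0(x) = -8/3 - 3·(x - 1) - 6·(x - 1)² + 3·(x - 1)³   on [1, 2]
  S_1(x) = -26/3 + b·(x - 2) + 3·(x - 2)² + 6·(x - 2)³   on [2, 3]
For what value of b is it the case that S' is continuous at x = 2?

-6

S_0'(x) = -3 - 12·(x - 1) + 9·(x - 1)², so S_0'(2) = -6. On the right, S_1'(2) = b, so b = -6.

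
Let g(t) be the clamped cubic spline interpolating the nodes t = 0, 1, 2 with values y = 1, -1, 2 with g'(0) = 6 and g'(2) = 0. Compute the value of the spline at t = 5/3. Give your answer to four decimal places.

Put M_i = g'' at the i-th knot. Here h = (1, 1) and Δ = (-2, 3), so the interior equations h_(i-1)·M_(i-1) + 2(h_(i-1)+h_i)·M_i + h_i·M_(i+1) = 6(Δ_i − Δ_(i-1)) read
  1·M_0 + 4·M_1 + 1·M_2 = 6(Δ_1 - Δ_0) = 30
Clamped end conditions give two more equations: 2h_0·M_0 + h_0·M_1 = 6(Δ_0 - g'(0)) = -48 and h_1·M_1 + 2h_1·M_2 = 6(g'(2) - Δ_1) = -18.
Hence M_0 = -69/2, M_1 = 21, M_2 = -39/2.
On [1, 2], g(t) = -1 - 3/4·(t - 1) + 21/2·(t - 1)² - 27/4·(t - 1)³.
With (t - 1) = 2/3: g(5/3) = 7/6.

1.1667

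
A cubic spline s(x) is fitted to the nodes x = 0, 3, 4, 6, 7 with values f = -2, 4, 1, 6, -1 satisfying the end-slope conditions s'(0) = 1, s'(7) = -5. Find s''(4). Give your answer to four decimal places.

11.9139

Write M_i for s''(x_i). With h_i = 3, 1, 2, 1 and divided differences Δ_i = 2, -3, 5/2, -7, the continuity of s' gives the tridiagonal system
  3·M_0 + 8·M_1 + 1·M_2 = 6(Δ_1 - Δ_0) = -30
  1·M_1 + 6·M_2 + 2·M_3 = 6(Δ_2 - Δ_1) = 33
  2·M_2 + 6·M_3 + 1·M_4 = 6(Δ_3 - Δ_2) = -57
Clamped end conditions give two more equations: 2h_0·M_0 + h_0·M_1 = 6(Δ_0 - s'(0)) = 6 and h_3·M_3 + 2h_3·M_4 = 6(s'(7) - Δ_3) = 12.
Forward elimination and back-substitution give M_0 = 1087/244, M_1 = -843/122, M_2 = 2907/244, M_3 = -963/61, M_4 = 1695/122.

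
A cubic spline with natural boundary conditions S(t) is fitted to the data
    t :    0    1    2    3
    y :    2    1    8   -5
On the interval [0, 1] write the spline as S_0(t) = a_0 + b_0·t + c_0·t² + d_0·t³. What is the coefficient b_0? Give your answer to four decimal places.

-4.4667

With m_i denoting the second derivative at x_i, h_i = 1, 1, 1, and Δ_i = (y_(i+1) − y_i)/h_i = -1, 7, -13:
  1·m_0 + 4·m_1 + 1·m_2 = 6(Δ_1 - Δ_0) = 48
  1·m_1 + 4·m_2 + 1·m_3 = 6(Δ_2 - Δ_1) = -120
Natural end conditions: m_0 = m_3 = 0.
Forward elimination and back-substitution give m_0 = 0, m_1 = 104/5, m_2 = -176/5, m_3 = 0.
On [0, 1], with S_0(t) = a_0 + b_0·t + c_0·t² + d_0·t³: c_0 = m_0/2 = 0, d_0 = (m_1 - m_0)/(6h_0) = 52/15, b_0 = Δ_0 - h_0(2m_0 + m_1)/6 = -67/15.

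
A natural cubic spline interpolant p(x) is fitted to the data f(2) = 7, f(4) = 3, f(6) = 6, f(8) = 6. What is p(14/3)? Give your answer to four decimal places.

3.6099

Let M_i = p''(x_i). Step sizes h_i = 2, 2, 2; slopes of the chords Δ_i = (y_(i+1) - y_i)/h_i = -2, 3/2, 0.
  2·M_0 + 8·M_1 + 2·M_2 = 6(Δ_1 - Δ_0) = 21
  2·M_1 + 8·M_2 + 2·M_3 = 6(Δ_2 - Δ_1) = -9
Natural end conditions: M_0 = M_3 = 0.
Solving the tridiagonal system: M_0 = 0, M_1 = 31/10, M_2 = -19/10, M_3 = 0.
On [4, 6], p(x) = 3 + 1/15·(x - 4) + 31/20·(x - 4)² - 5/12·(x - 4)³.
With (x - 4) = 2/3: p(14/3) = 1462/405.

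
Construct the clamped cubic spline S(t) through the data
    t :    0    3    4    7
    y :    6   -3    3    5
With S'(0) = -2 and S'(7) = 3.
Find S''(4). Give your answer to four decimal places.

-7.5273

Let m_i = S''(x_i). Step sizes h_i = 3, 1, 3; slopes of the chords Δ_i = (y_(i+1) - y_i)/h_i = -3, 6, 2/3.
  3·m_0 + 8·m_1 + 1·m_2 = 6(Δ_1 - Δ_0) = 54
  1·m_1 + 8·m_2 + 3·m_3 = 6(Δ_2 - Δ_1) = -32
Clamped end conditions give two more equations: 2h_0·m_0 + h_0·m_1 = 6(Δ_0 - S'(0)) = -6 and h_2·m_2 + 2h_2·m_3 = 6(S'(7) - Δ_2) = 14.
Hence m_0 = -328/55, m_1 = 546/55, m_2 = -414/55, m_3 = 1006/165.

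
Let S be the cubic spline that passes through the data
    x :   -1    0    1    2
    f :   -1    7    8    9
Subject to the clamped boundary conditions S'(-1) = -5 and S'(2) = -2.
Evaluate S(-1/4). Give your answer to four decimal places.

4.3906

Let m_i = S''(x_i). Step sizes h_i = 1, 1, 1; slopes of the chords Δ_i = (y_(i+1) - y_i)/h_i = 8, 1, 1.
  1·m_0 + 4·m_1 + 1·m_2 = 6(Δ_1 - Δ_0) = -42
  1·m_1 + 4·m_2 + 1·m_3 = 6(Δ_2 - Δ_1) = 0
Clamped end conditions give two more equations: 2h_0·m_0 + h_0·m_1 = 6(Δ_0 - S'(-1)) = 78 and h_2·m_2 + 2h_2·m_3 = 6(S'(2) - Δ_2) = -18.
Forward elimination and back-substitution give m_0 = 52, m_1 = -26, m_2 = 10, m_3 = -14.
On [-1, 0], S(x) = -1 - 5·(x + 1) + 26·(x + 1)² - 13·(x + 1)³.
With (x + 1) = 3/4: S(-1/4) = 281/64.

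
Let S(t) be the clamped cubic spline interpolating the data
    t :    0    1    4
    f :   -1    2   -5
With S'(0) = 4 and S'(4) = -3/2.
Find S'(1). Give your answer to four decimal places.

1.1875

Write M_i for S''(x_i). With h_i = 1, 3 and divided differences Δ_i = 3, -7/3, the continuity of S' gives the tridiagonal system
  1·M_0 + 8·M_1 + 3·M_2 = 6(Δ_1 - Δ_0) = -32
Clamped end conditions give two more equations: 2h_0·M_0 + h_0·M_1 = 6(Δ_0 - S'(0)) = -6 and h_1·M_1 + 2h_1·M_2 = 6(S'(4) - Δ_1) = 5.
Solving the tridiagonal system: M_0 = -3/8, M_1 = -21/4, M_2 = 83/24.
On [1, 4], S'(t) = b_1 + 2c_1·(t - 1) + 3d_1·(t - 1)² with b_1 = Δ_1 - h_1(2M_1 + M_2)/6 = 19/16, c_1 = M_1/2 = -21/8, d_1 = (M_2 - M_1)/(6h_1) = 209/432. So S'(1) = 19/16.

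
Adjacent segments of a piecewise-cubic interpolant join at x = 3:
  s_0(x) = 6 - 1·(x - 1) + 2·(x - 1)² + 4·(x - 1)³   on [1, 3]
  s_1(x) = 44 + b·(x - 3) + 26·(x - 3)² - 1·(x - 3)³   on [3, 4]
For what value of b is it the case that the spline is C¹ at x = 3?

s_0'(x) = -1 + 4·(x - 1) + 12·(x - 1)², so s_0'(3) = 55. On the right, s_1'(3) = b, so b = 55.

55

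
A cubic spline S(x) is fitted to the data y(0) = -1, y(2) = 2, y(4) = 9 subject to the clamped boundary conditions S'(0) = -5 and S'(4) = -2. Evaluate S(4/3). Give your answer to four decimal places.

Write M_i for S''(x_i). With h_i = 2, 2 and divided differences Δ_i = 3/2, 7/2, the continuity of S' gives the tridiagonal system
  2·M_0 + 8·M_1 + 2·M_2 = 6(Δ_1 - Δ_0) = 12
Clamped end conditions give two more equations: 2h_0·M_0 + h_0·M_1 = 6(Δ_0 - S'(0)) = 39 and h_1·M_1 + 2h_1·M_2 = 6(S'(4) - Δ_1) = -33.
Hence M_0 = 9, M_1 = 3/2, M_2 = -9.
On [0, 2], S(x) = -1 - 5·x + 9/2·x² - 5/8·x³.
With x = 4/3: S(4/3) = -31/27.

-1.1481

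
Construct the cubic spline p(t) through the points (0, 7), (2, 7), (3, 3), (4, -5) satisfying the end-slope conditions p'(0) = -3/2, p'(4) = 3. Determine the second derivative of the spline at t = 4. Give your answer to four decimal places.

With M_i denoting the second derivative at x_i, h_i = 2, 1, 1, and Δ_i = (y_(i+1) − y_i)/h_i = 0, -4, -8:
  2·M_0 + 6·M_1 + 1·M_2 = 6(Δ_1 - Δ_0) = -24
  1·M_1 + 4·M_2 + 1·M_3 = 6(Δ_2 - Δ_1) = -24
Clamped end conditions give two more equations: 2h_0·M_0 + h_0·M_1 = 6(Δ_0 - p'(0)) = 9 and h_2·M_2 + 2h_2·M_3 = 6(p'(4) - Δ_2) = 66.
Hence M_0 = 39/11, M_1 = -57/22, M_2 = -171/11, M_3 = 897/22.

40.7727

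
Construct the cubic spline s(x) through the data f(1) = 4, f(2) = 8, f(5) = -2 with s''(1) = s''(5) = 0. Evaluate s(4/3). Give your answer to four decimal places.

5.6049

With M_i denoting the second derivative at x_i, h_i = 1, 3, and Δ_i = (y_(i+1) − y_i)/h_i = 4, -10/3:
  1·M_0 + 8·M_1 + 3·M_2 = 6(Δ_1 - Δ_0) = -44
Natural end conditions: M_0 = M_2 = 0.
Solving the tridiagonal system: M_0 = 0, M_1 = -11/2, M_2 = 0.
On [1, 2], s(x) = 4 + 59/12·(x - 1) + 0·(x - 1)² - 11/12·(x - 1)³.
With (x - 1) = 1/3: s(4/3) = 454/81.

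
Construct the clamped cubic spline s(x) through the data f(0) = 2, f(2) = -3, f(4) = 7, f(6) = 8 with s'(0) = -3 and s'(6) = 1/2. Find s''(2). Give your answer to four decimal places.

7.9667

With M_i denoting the second derivative at x_i, h_i = 2, 2, 2, and Δ_i = (y_(i+1) − y_i)/h_i = -5/2, 5, 1/2:
  2·M_0 + 8·M_1 + 2·M_2 = 6(Δ_1 - Δ_0) = 45
  2·M_1 + 8·M_2 + 2·M_3 = 6(Δ_2 - Δ_1) = -27
Clamped end conditions give two more equations: 2h_0·M_0 + h_0·M_1 = 6(Δ_0 - s'(0)) = 3 and h_2·M_2 + 2h_2·M_3 = 6(s'(6) - Δ_2) = 0.
Solving the tridiagonal system: M_0 = -97/30, M_1 = 239/30, M_2 = -92/15, M_3 = 46/15.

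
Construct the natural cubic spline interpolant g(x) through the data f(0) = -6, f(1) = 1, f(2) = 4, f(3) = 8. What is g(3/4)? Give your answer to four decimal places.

-0.3781

Put M_i = g'' at the i-th knot. Here h = (1, 1, 1) and Δ = (7, 3, 4), so the interior equations h_(i-1)·M_(i-1) + 2(h_(i-1)+h_i)·M_i + h_i·M_(i+1) = 6(Δ_i − Δ_(i-1)) read
  1·M_0 + 4·M_1 + 1·M_2 = 6(Δ_1 - Δ_0) = -24
  1·M_1 + 4·M_2 + 1·M_3 = 6(Δ_2 - Δ_1) = 6
Natural end conditions: M_0 = M_3 = 0.
Solving: M_0 = 0, M_1 = -34/5, M_2 = 16/5, M_3 = 0.
On [0, 1], g(x) = -6 + 122/15·x + 0·x² - 17/15·x³.
With x = 3/4: g(3/4) = -121/320.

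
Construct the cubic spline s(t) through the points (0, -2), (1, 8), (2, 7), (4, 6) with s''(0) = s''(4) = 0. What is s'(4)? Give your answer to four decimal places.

Write m_i for s''(x_i). With h_i = 1, 1, 2 and divided differences Δ_i = 10, -1, -1/2, the continuity of s' gives the tridiagonal system
  1·m_0 + 4·m_1 + 1·m_2 = 6(Δ_1 - Δ_0) = -66
  1·m_1 + 6·m_2 + 2·m_3 = 6(Δ_2 - Δ_1) = 3
Natural end conditions: m_0 = m_3 = 0.
Solving the tridiagonal system: m_0 = 0, m_1 = -399/23, m_2 = 78/23, m_3 = 0.
On [2, 4], s'(t) = b_2 + 2c_2·(t - 2) + 3d_2·(t - 2)² with b_2 = Δ_2 - h_2(2m_2 + m_3)/6 = -127/46, c_2 = m_2/2 = 39/23, d_2 = (m_3 - m_2)/(6h_2) = -13/46. So s'(4) = 29/46.

0.6304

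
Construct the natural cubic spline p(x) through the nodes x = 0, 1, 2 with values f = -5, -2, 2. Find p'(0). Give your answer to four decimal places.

2.7500

Put σ_i = p'' at the i-th knot. Here h = (1, 1) and Δ = (3, 4), so the interior equations h_(i-1)·σ_(i-1) + 2(h_(i-1)+h_i)·σ_i + h_i·σ_(i+1) = 6(Δ_i − Δ_(i-1)) read
  1·σ_0 + 4·σ_1 + 1·σ_2 = 6(Δ_1 - Δ_0) = 6
Natural end conditions: σ_0 = σ_2 = 0.
Solving the tridiagonal system: σ_0 = 0, σ_1 = 3/2, σ_2 = 0.
On [0, 1], p'(x) = b_0 + 2c_0·x + 3d_0·x² with b_0 = Δ_0 - h_0(2σ_0 + σ_1)/6 = 11/4, c_0 = σ_0/2 = 0, d_0 = (σ_1 - σ_0)/(6h_0) = 1/4. So p'(0) = 11/4.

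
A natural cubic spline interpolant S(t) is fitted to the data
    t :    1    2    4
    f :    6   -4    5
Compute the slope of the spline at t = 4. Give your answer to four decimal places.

Write M_i for S''(x_i). With h_i = 1, 2 and divided differences Δ_i = -10, 9/2, the continuity of S' gives the tridiagonal system
  1·M_0 + 6·M_1 + 2·M_2 = 6(Δ_1 - Δ_0) = 87
Natural end conditions: M_0 = M_2 = 0.
Solving: M_0 = 0, M_1 = 29/2, M_2 = 0.
On [2, 4], S'(t) = b_1 + 2c_1·(t - 2) + 3d_1·(t - 2)² with b_1 = Δ_1 - h_1(2M_1 + M_2)/6 = -31/6, c_1 = M_1/2 = 29/4, d_1 = (M_2 - M_1)/(6h_1) = -29/24. So S'(4) = 28/3.

9.3333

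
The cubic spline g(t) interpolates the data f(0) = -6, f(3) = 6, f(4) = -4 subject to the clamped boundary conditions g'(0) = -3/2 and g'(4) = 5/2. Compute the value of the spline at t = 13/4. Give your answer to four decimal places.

With M_i denoting the second derivative at x_i, h_i = 3, 1, and Δ_i = (y_(i+1) − y_i)/h_i = 4, -10:
  3·M_0 + 8·M_1 + 1·M_2 = 6(Δ_1 - Δ_0) = -84
Clamped end conditions give two more equations: 2h_0·M_0 + h_0·M_1 = 6(Δ_0 - g'(0)) = 33 and h_1·M_1 + 2h_1·M_2 = 6(g'(4) - Δ_1) = 75.
Solving: M_0 = 17, M_1 = -23, M_2 = 49.
On [3, 4], g(t) = 6 - 21/2·(t - 3) - 23/2·(t - 3)² + 12·(t - 3)³.
With (t - 3) = 1/4: g(13/4) = 91/32.

2.8438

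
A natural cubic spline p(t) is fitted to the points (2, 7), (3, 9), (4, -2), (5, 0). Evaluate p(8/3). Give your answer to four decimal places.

9.9383

Write σ_i for p''(x_i). With h_i = 1, 1, 1 and divided differences Δ_i = 2, -11, 2, the continuity of p' gives the tridiagonal system
  1·σ_0 + 4·σ_1 + 1·σ_2 = 6(Δ_1 - Δ_0) = -78
  1·σ_1 + 4·σ_2 + 1·σ_3 = 6(Δ_2 - Δ_1) = 78
Natural end conditions: σ_0 = σ_3 = 0.
Forward elimination and back-substitution give σ_0 = 0, σ_1 = -26, σ_2 = 26, σ_3 = 0.
On [2, 3], p(t) = 7 + 19/3·(t - 2) + 0·(t - 2)² - 13/3·(t - 2)³.
With (t - 2) = 2/3: p(8/3) = 805/81.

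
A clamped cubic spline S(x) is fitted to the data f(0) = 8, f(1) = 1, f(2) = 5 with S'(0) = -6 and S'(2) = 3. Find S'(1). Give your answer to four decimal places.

-1.5000

Write σ_i for S''(x_i). With h_i = 1, 1 and divided differences Δ_i = -7, 4, the continuity of S' gives the tridiagonal system
  1·σ_0 + 4·σ_1 + 1·σ_2 = 6(Δ_1 - Δ_0) = 66
Clamped end conditions give two more equations: 2h_0·σ_0 + h_0·σ_1 = 6(Δ_0 - S'(0)) = -6 and h_1·σ_1 + 2h_1·σ_2 = 6(S'(2) - Δ_1) = -6.
Forward elimination and back-substitution give σ_0 = -15, σ_1 = 24, σ_2 = -15.
On [1, 2], S'(x) = b_1 + 2c_1·(x - 1) + 3d_1·(x - 1)² with b_1 = Δ_1 - h_1(2σ_1 + σ_2)/6 = -3/2, c_1 = σ_1/2 = 12, d_1 = (σ_2 - σ_1)/(6h_1) = -13/2. So S'(1) = -3/2.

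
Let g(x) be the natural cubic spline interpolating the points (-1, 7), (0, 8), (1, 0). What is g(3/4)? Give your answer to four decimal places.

With M_i denoting the second derivative at x_i, h_i = 1, 1, and Δ_i = (y_(i+1) − y_i)/h_i = 1, -8:
  1·M_0 + 4·M_1 + 1·M_2 = 6(Δ_1 - Δ_0) = -54
Natural end conditions: M_0 = M_2 = 0.
Hence M_0 = 0, M_1 = -27/2, M_2 = 0.
On [0, 1], g(x) = 8 - 7/2·x - 27/4·x² + 9/4·x³.
With x = 3/4: g(3/4) = 647/256.

2.5273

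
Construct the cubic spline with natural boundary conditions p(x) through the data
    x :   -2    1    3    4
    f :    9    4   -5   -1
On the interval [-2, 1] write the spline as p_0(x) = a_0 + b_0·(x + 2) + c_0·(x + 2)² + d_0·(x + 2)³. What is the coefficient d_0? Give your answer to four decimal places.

Let m_i = p''(x_i). Step sizes h_i = 3, 2, 1; slopes of the chords Δ_i = (y_(i+1) - y_i)/h_i = -5/3, -9/2, 4.
  3·m_0 + 10·m_1 + 2·m_2 = 6(Δ_1 - Δ_0) = -17
  2·m_1 + 6·m_2 + 1·m_3 = 6(Δ_2 - Δ_1) = 51
Natural end conditions: m_0 = m_3 = 0.
Forward elimination and back-substitution give m_0 = 0, m_1 = -51/14, m_2 = 68/7, m_3 = 0.
On [-2, 1], with p_0(x) = a_0 + b_0·(x + 2) + c_0·(x + 2)² + d_0·(x + 2)³: c_0 = m_0/2 = 0, d_0 = (m_1 - m_0)/(6h_0) = -17/84, b_0 = Δ_0 - h_0(2m_0 + m_1)/6 = 13/84.

-0.2024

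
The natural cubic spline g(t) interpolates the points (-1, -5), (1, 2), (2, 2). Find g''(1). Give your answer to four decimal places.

-3.5000

Let M_i = g''(x_i). Step sizes h_i = 2, 1; slopes of the chords Δ_i = (y_(i+1) - y_i)/h_i = 7/2, 0.
  2·M_0 + 6·M_1 + 1·M_2 = 6(Δ_1 - Δ_0) = -21
Natural end conditions: M_0 = M_2 = 0.
Forward elimination and back-substitution give M_0 = 0, M_1 = -7/2, M_2 = 0.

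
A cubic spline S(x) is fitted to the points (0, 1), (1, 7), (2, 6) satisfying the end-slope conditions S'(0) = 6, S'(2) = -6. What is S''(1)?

Put m_i = S'' at the i-th knot. Here h = (1, 1) and Δ = (6, -1), so the interior equations h_(i-1)·m_(i-1) + 2(h_(i-1)+h_i)·m_i + h_i·m_(i+1) = 6(Δ_i − Δ_(i-1)) read
  1·m_0 + 4·m_1 + 1·m_2 = 6(Δ_1 - Δ_0) = -42
Clamped end conditions give two more equations: 2h_0·m_0 + h_0·m_1 = 6(Δ_0 - S'(0)) = 0 and h_1·m_1 + 2h_1·m_2 = 6(S'(2) - Δ_1) = -30.
Solving the tridiagonal system: m_0 = 9/2, m_1 = -9, m_2 = -21/2.

-9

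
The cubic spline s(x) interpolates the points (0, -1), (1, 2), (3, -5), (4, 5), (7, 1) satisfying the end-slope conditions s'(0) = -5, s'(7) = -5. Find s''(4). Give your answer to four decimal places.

Write M_i for s''(x_i). With h_i = 1, 2, 1, 3 and divided differences Δ_i = 3, -7/2, 10, -4/3, the continuity of s' gives the tridiagonal system
  1·M_0 + 6·M_1 + 2·M_2 = 6(Δ_1 - Δ_0) = -39
  2·M_1 + 6·M_2 + 1·M_3 = 6(Δ_2 - Δ_1) = 81
  1·M_2 + 8·M_3 + 3·M_4 = 6(Δ_3 - Δ_2) = -68
Clamped end conditions give two more equations: 2h_0·M_0 + h_0·M_1 = 6(Δ_0 - s'(0)) = 48 and h_3·M_3 + 2h_3·M_4 = 6(s'(7) - Δ_3) = -22.
Hence M_0 = 4115/122, M_1 = -1187/61, M_2 = 5371/244, M_3 = -1483/122, M_4 = 1765/732.

-12.1557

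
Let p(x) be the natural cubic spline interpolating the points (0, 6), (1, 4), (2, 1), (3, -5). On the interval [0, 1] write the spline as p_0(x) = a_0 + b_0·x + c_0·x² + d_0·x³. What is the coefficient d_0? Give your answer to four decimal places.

Let M_i = p''(x_i). Step sizes h_i = 1, 1, 1; slopes of the chords Δ_i = (y_(i+1) - y_i)/h_i = -2, -3, -6.
  1·M_0 + 4·M_1 + 1·M_2 = 6(Δ_1 - Δ_0) = -6
  1·M_1 + 4·M_2 + 1·M_3 = 6(Δ_2 - Δ_1) = -18
Natural end conditions: M_0 = M_3 = 0.
Solving: M_0 = 0, M_1 = -2/5, M_2 = -22/5, M_3 = 0.
On [0, 1], with p_0(x) = a_0 + b_0·x + c_0·x² + d_0·x³: c_0 = M_0/2 = 0, d_0 = (M_1 - M_0)/(6h_0) = -1/15, b_0 = Δ_0 - h_0(2M_0 + M_1)/6 = -29/15.

-0.0667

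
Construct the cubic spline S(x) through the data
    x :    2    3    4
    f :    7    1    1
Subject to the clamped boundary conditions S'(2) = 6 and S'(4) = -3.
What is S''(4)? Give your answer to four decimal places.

-22.5000

Write M_i for S''(x_i). With h_i = 1, 1 and divided differences Δ_i = -6, 0, the continuity of S' gives the tridiagonal system
  1·M_0 + 4·M_1 + 1·M_2 = 6(Δ_1 - Δ_0) = 36
Clamped end conditions give two more equations: 2h_0·M_0 + h_0·M_1 = 6(Δ_0 - S'(2)) = -72 and h_1·M_1 + 2h_1·M_2 = 6(S'(4) - Δ_1) = -18.
Solving the tridiagonal system: M_0 = -99/2, M_1 = 27, M_2 = -45/2.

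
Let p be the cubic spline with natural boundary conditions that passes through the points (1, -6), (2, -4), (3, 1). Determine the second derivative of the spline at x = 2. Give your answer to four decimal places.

Write M_i for p''(x_i). With h_i = 1, 1 and divided differences Δ_i = 2, 5, the continuity of p' gives the tridiagonal system
  1·M_0 + 4·M_1 + 1·M_2 = 6(Δ_1 - Δ_0) = 18
Natural end conditions: M_0 = M_2 = 0.
Solving: M_0 = 0, M_1 = 9/2, M_2 = 0.

4.5000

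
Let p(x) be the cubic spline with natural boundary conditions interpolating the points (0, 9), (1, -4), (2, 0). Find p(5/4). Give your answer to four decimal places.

-4.3945

Let M_i = p''(x_i). Step sizes h_i = 1, 1; slopes of the chords Δ_i = (y_(i+1) - y_i)/h_i = -13, 4.
  1·M_0 + 4·M_1 + 1·M_2 = 6(Δ_1 - Δ_0) = 102
Natural end conditions: M_0 = M_2 = 0.
Solving the tridiagonal system: M_0 = 0, M_1 = 51/2, M_2 = 0.
On [1, 2], p(x) = -4 - 9/2·(x - 1) + 51/4·(x - 1)² - 17/4·(x - 1)³.
With (x - 1) = 1/4: p(5/4) = -1125/256.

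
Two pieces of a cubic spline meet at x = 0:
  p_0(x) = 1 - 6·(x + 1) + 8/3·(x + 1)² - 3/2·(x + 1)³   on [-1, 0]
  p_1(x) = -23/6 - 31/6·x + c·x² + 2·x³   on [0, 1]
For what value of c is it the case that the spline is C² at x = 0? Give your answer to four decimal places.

p_0''(x) = 16/3 - 9·(x + 1), so p_0''(0) = -11/3. On the right, p_1''(0) = 2c, so c = -11/6.

-1.8333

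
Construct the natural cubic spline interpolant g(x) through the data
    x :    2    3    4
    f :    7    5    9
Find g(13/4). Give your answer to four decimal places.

Let m_i = g''(x_i). Step sizes h_i = 1, 1; slopes of the chords Δ_i = (y_(i+1) - y_i)/h_i = -2, 4.
  1·m_0 + 4·m_1 + 1·m_2 = 6(Δ_1 - Δ_0) = 36
Natural end conditions: m_0 = m_2 = 0.
Solving: m_0 = 0, m_1 = 9, m_2 = 0.
On [3, 4], g(x) = 5 + 1·(x - 3) + 9/2·(x - 3)² - 3/2·(x - 3)³.
With (x - 3) = 1/4: g(13/4) = 705/128.

5.5078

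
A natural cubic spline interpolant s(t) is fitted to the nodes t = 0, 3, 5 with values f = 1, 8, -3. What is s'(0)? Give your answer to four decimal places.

With M_i denoting the second derivative at x_i, h_i = 3, 2, and Δ_i = (y_(i+1) − y_i)/h_i = 7/3, -11/2:
  3·M_0 + 10·M_1 + 2·M_2 = 6(Δ_1 - Δ_0) = -47
Natural end conditions: M_0 = M_2 = 0.
Hence M_0 = 0, M_1 = -47/10, M_2 = 0.
On [0, 3], s'(t) = b_0 + 2c_0·t + 3d_0·t² with b_0 = Δ_0 - h_0(2M_0 + M_1)/6 = 281/60, c_0 = M_0/2 = 0, d_0 = (M_1 - M_0)/(6h_0) = -47/180. So s'(0) = 281/60.

4.6833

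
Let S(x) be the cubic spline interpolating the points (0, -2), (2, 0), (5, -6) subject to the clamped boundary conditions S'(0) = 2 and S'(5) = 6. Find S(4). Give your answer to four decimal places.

-7.5778

Write M_i for S''(x_i). With h_i = 2, 3 and divided differences Δ_i = 1, -2, the continuity of S' gives the tridiagonal system
  2·M_0 + 10·M_1 + 3·M_2 = 6(Δ_1 - Δ_0) = -18
Clamped end conditions give two more equations: 2h_0·M_0 + h_0·M_1 = 6(Δ_0 - S'(0)) = -6 and h_1·M_1 + 2h_1·M_2 = 6(S'(5) - Δ_1) = 48.
Forward elimination and back-substitution give M_0 = 11/10, M_1 = -26/5, M_2 = 53/5.
On [2, 5], S(x) = 0 - 21/10·(x - 2) - 13/5·(x - 2)² + 79/90·(x - 2)³.
With (x - 2) = 2: S(4) = -341/45.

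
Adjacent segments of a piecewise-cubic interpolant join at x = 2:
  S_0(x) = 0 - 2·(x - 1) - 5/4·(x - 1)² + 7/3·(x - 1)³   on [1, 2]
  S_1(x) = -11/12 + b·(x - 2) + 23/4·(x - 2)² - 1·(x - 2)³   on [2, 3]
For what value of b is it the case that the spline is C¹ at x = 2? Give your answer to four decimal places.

S_0'(x) = -2 - 5/2·(x - 1) + 7·(x - 1)², so S_0'(2) = 5/2. On the right, S_1'(2) = b, so b = 5/2.

2.5000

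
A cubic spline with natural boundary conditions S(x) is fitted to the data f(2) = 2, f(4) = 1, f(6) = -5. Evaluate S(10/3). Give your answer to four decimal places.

Put M_i = S'' at the i-th knot. Here h = (2, 2) and Δ = (-1/2, -3), so the interior equations h_(i-1)·M_(i-1) + 2(h_(i-1)+h_i)·M_i + h_i·M_(i+1) = 6(Δ_i − Δ_(i-1)) read
  2·M_0 + 8·M_1 + 2·M_2 = 6(Δ_1 - Δ_0) = -15
Natural end conditions: M_0 = M_2 = 0.
Solving the tridiagonal system: M_0 = 0, M_1 = -15/8, M_2 = 0.
On [2, 4], S(x) = 2 + 1/8·(x - 2) + 0·(x - 2)² - 5/32·(x - 2)³.
With (x - 2) = 4/3: S(10/3) = 97/54.

1.7963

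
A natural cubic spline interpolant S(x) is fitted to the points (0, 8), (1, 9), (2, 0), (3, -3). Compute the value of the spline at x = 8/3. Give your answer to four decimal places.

Let σ_i = S''(x_i). Step sizes h_i = 1, 1, 1; slopes of the chords Δ_i = (y_(i+1) - y_i)/h_i = 1, -9, -3.
  1·σ_0 + 4·σ_1 + 1·σ_2 = 6(Δ_1 - Δ_0) = -60
  1·σ_1 + 4·σ_2 + 1·σ_3 = 6(Δ_2 - Δ_1) = 36
Natural end conditions: σ_0 = σ_3 = 0.
Solving the tridiagonal system: σ_0 = 0, σ_1 = -92/5, σ_2 = 68/5, σ_3 = 0.
On [2, 3], S(x) = 0 - 113/15·(x - 2) + 34/5·(x - 2)² - 34/15·(x - 2)³.
With (x - 2) = 2/3: S(8/3) = -1082/405.

-2.6716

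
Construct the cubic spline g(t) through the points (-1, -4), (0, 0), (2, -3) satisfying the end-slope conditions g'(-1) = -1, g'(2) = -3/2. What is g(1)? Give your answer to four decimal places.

Let σ_i = g''(x_i). Step sizes h_i = 1, 2; slopes of the chords Δ_i = (y_(i+1) - y_i)/h_i = 4, -3/2.
  1·σ_0 + 6·σ_1 + 2·σ_2 = 6(Δ_1 - Δ_0) = -33
Clamped end conditions give two more equations: 2h_0·σ_0 + h_0·σ_1 = 6(Δ_0 - g'(-1)) = 30 and h_1·σ_1 + 2h_1·σ_2 = 6(g'(2) - Δ_1) = 0.
Forward elimination and back-substitution give σ_0 = 61/3, σ_1 = -32/3, σ_2 = 16/3.
On [0, 2], g(t) = 0 + 23/6·t - 16/3·t² + 4/3·t³.
With t = 1: g(1) = -1/6.

-0.1667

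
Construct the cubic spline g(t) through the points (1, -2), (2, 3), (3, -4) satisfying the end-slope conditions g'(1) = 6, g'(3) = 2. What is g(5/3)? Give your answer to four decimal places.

Write σ_i for g''(x_i). With h_i = 1, 1 and divided differences Δ_i = 5, -7, the continuity of g' gives the tridiagonal system
  1·σ_0 + 4·σ_1 + 1·σ_2 = 6(Δ_1 - Δ_0) = -72
Clamped end conditions give two more equations: 2h_0·σ_0 + h_0·σ_1 = 6(Δ_0 - g'(1)) = -6 and h_1·σ_1 + 2h_1·σ_2 = 6(g'(3) - Δ_1) = 54.
Hence σ_0 = 13, σ_1 = -32, σ_2 = 43.
On [1, 2], g(t) = -2 + 6·(t - 1) + 13/2·(t - 1)² - 15/2·(t - 1)³.
With (t - 1) = 2/3: g(5/3) = 8/3.

2.6667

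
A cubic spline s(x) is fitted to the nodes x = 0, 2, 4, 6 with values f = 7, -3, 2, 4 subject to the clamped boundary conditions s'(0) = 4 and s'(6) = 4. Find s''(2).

Put M_i = s'' at the i-th knot. Here h = (2, 2, 2) and Δ = (-5, 5/2, 1), so the interior equations h_(i-1)·M_(i-1) + 2(h_(i-1)+h_i)·M_i + h_i·M_(i+1) = 6(Δ_i − Δ_(i-1)) read
  2·M_0 + 8·M_1 + 2·M_2 = 6(Δ_1 - Δ_0) = 45
  2·M_1 + 8·M_2 + 2·M_3 = 6(Δ_2 - Δ_1) = -9
Clamped end conditions give two more equations: 2h_0·M_0 + h_0·M_1 = 6(Δ_0 - s'(0)) = -54 and h_2·M_2 + 2h_2·M_3 = 6(s'(6) - Δ_2) = 18.
Hence M_0 = -39/2, M_1 = 12, M_2 = -6, M_3 = 15/2.

12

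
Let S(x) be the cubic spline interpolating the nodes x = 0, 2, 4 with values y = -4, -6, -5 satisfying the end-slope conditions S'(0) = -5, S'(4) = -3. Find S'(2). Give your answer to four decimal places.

Put σ_i = S'' at the i-th knot. Here h = (2, 2) and Δ = (-1, 1/2), so the interior equations h_(i-1)·σ_(i-1) + 2(h_(i-1)+h_i)·σ_i + h_i·σ_(i+1) = 6(Δ_i − Δ_(i-1)) read
  2·σ_0 + 8·σ_1 + 2·σ_2 = 6(Δ_1 - Δ_0) = 9
Clamped end conditions give two more equations: 2h_0·σ_0 + h_0·σ_1 = 6(Δ_0 - S'(0)) = 24 and h_1·σ_1 + 2h_1·σ_2 = 6(S'(4) - Δ_1) = -21.
Forward elimination and back-substitution give σ_0 = 43/8, σ_1 = 5/4, σ_2 = -47/8.
On [2, 4], S'(x) = b_1 + 2c_1·(x - 2) + 3d_1·(x - 2)² with b_1 = Δ_1 - h_1(2σ_1 + σ_2)/6 = 13/8, c_1 = σ_1/2 = 5/8, d_1 = (σ_2 - σ_1)/(6h_1) = -19/32. So S'(2) = 13/8.

1.6250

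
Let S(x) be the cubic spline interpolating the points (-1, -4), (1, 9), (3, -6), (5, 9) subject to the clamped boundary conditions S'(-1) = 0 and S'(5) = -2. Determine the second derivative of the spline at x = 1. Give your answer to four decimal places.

Let σ_i = S''(x_i). Step sizes h_i = 2, 2, 2; slopes of the chords Δ_i = (y_(i+1) - y_i)/h_i = 13/2, -15/2, 15/2.
  2·σ_0 + 8·σ_1 + 2·σ_2 = 6(Δ_1 - Δ_0) = -84
  2·σ_1 + 8·σ_2 + 2·σ_3 = 6(Δ_2 - Δ_1) = 90
Clamped end conditions give two more equations: 2h_0·σ_0 + h_0·σ_1 = 6(Δ_0 - S'(-1)) = 39 and h_2·σ_2 + 2h_2·σ_3 = 6(S'(5) - Δ_2) = -57.
Solving: σ_0 = 613/30, σ_1 = -641/30, σ_2 = 691/30, σ_3 = -773/30.

-21.3667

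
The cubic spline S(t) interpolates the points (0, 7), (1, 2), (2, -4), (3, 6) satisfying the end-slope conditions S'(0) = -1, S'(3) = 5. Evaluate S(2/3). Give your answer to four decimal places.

Write M_i for S''(x_i). With h_i = 1, 1, 1 and divided differences Δ_i = -5, -6, 10, the continuity of S' gives the tridiagonal system
  1·M_0 + 4·M_1 + 1·M_2 = 6(Δ_1 - Δ_0) = -6
  1·M_1 + 4·M_2 + 1·M_3 = 6(Δ_2 - Δ_1) = 96
Clamped end conditions give two more equations: 2h_0·M_0 + h_0·M_1 = 6(Δ_0 - S'(0)) = -24 and h_2·M_2 + 2h_2·M_3 = 6(S'(3) - Δ_2) = -30.
Solving the tridiagonal system: M_0 = -8, M_1 = -8, M_2 = 34, M_3 = -32.
On [0, 1], S(t) = 7 - 1·t - 4·t² + 0·t³.
With t = 2/3: S(2/3) = 41/9.

4.5556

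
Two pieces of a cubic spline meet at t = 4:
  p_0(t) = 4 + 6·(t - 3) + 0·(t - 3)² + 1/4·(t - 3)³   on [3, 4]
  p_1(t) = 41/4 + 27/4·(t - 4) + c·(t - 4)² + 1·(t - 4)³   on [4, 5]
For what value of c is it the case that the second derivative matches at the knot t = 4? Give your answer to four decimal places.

0.7500

p_0''(t) = 0 + 3/2·(t - 3), so p_0''(4) = 3/2. On the right, p_1''(4) = 2c, so c = 3/4.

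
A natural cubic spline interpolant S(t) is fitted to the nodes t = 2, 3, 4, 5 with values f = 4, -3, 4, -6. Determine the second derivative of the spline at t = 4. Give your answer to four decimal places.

Put M_i = S'' at the i-th knot. Here h = (1, 1, 1) and Δ = (-7, 7, -10), so the interior equations h_(i-1)·M_(i-1) + 2(h_(i-1)+h_i)·M_i + h_i·M_(i+1) = 6(Δ_i − Δ_(i-1)) read
  1·M_0 + 4·M_1 + 1·M_2 = 6(Δ_1 - Δ_0) = 84
  1·M_1 + 4·M_2 + 1·M_3 = 6(Δ_2 - Δ_1) = -102
Natural end conditions: M_0 = M_3 = 0.
Solving the tridiagonal system: M_0 = 0, M_1 = 146/5, M_2 = -164/5, M_3 = 0.

-32.8000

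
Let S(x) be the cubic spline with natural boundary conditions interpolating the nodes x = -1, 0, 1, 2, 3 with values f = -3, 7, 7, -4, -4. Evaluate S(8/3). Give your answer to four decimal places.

-5.0529

With M_i denoting the second derivative at x_i, h_i = 1, 1, 1, 1, and Δ_i = (y_(i+1) − y_i)/h_i = 10, 0, -11, 0:
  1·M_0 + 4·M_1 + 1·M_2 = 6(Δ_1 - Δ_0) = -60
  1·M_1 + 4·M_2 + 1·M_3 = 6(Δ_2 - Δ_1) = -66
  1·M_2 + 4·M_3 + 1·M_4 = 6(Δ_3 - Δ_2) = 66
Natural end conditions: M_0 = M_4 = 0.
Solving: M_0 = 0, M_1 = -285/28, M_2 = -135/7, M_3 = 597/28, M_4 = 0.
On [2, 3], S(x) = -4 - 199/28·(x - 2) + 597/56·(x - 2)² - 199/56·(x - 2)³.
With (x - 2) = 2/3: S(8/3) = -955/189.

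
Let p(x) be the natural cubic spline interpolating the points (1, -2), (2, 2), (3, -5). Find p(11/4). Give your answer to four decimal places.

-2.6055

With σ_i denoting the second derivative at x_i, h_i = 1, 1, and Δ_i = (y_(i+1) − y_i)/h_i = 4, -7:
  1·σ_0 + 4·σ_1 + 1·σ_2 = 6(Δ_1 - Δ_0) = -66
Natural end conditions: σ_0 = σ_2 = 0.
Hence σ_0 = 0, σ_1 = -33/2, σ_2 = 0.
On [2, 3], p(x) = 2 - 3/2·(x - 2) - 33/4·(x - 2)² + 11/4·(x - 2)³.
With (x - 2) = 3/4: p(11/4) = -667/256.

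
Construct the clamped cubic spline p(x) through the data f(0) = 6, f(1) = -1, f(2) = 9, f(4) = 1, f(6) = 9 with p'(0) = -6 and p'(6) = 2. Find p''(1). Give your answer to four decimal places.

Put M_i = p'' at the i-th knot. Here h = (1, 1, 2, 2) and Δ = (-7, 10, -4, 4), so the interior equations h_(i-1)·M_(i-1) + 2(h_(i-1)+h_i)·M_i + h_i·M_(i+1) = 6(Δ_i − Δ_(i-1)) read
  1·M_0 + 4·M_1 + 1·M_2 = 6(Δ_1 - Δ_0) = 102
  1·M_1 + 6·M_2 + 2·M_3 = 6(Δ_2 - Δ_1) = -84
  2·M_2 + 8·M_3 + 2·M_4 = 6(Δ_3 - Δ_2) = 48
Clamped end conditions give two more equations: 2h_0·M_0 + h_0·M_1 = 6(Δ_0 - p'(0)) = -6 and h_3·M_3 + 2h_3·M_4 = 6(p'(6) - Δ_3) = -12.
Solving: M_0 = -907/42, M_1 = 781/21, M_2 = -151/6, M_3 = 313/21, M_4 = -439/42.

37.1905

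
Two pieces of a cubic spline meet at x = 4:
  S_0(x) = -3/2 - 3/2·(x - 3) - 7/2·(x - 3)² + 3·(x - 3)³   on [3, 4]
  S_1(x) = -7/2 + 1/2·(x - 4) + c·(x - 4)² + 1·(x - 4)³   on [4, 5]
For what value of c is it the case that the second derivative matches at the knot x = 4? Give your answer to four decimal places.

5.5000

S_0''(x) = -7 + 18·(x - 3), so S_0''(4) = 11. On the right, S_1''(4) = 2c, so c = 11/2.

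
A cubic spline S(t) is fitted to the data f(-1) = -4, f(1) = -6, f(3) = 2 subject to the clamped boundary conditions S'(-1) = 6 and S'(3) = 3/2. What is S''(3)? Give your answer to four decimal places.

Put m_i = S'' at the i-th knot. Here h = (2, 2) and Δ = (-1, 4), so the interior equations h_(i-1)·m_(i-1) + 2(h_(i-1)+h_i)·m_i + h_i·m_(i+1) = 6(Δ_i − Δ_(i-1)) read
  2·m_0 + 8·m_1 + 2·m_2 = 6(Δ_1 - Δ_0) = 30
Clamped end conditions give two more equations: 2h_0·m_0 + h_0·m_1 = 6(Δ_0 - S'(-1)) = -42 and h_1·m_1 + 2h_1·m_2 = 6(S'(3) - Δ_1) = -15.
Solving: m_0 = -123/8, m_1 = 39/4, m_2 = -69/8.

-8.6250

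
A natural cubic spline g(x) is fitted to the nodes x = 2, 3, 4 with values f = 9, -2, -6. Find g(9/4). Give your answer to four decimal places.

5.8398

Let M_i = g''(x_i). Step sizes h_i = 1, 1; slopes of the chords Δ_i = (y_(i+1) - y_i)/h_i = -11, -4.
  1·M_0 + 4·M_1 + 1·M_2 = 6(Δ_1 - Δ_0) = 42
Natural end conditions: M_0 = M_2 = 0.
Hence M_0 = 0, M_1 = 21/2, M_2 = 0.
On [2, 3], g(x) = 9 - 51/4·(x - 2) + 0·(x - 2)² + 7/4·(x - 2)³.
With (x - 2) = 1/4: g(9/4) = 1495/256.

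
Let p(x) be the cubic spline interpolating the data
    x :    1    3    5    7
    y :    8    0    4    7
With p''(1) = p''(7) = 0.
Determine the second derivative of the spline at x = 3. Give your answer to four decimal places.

With M_i denoting the second derivative at x_i, h_i = 2, 2, 2, and Δ_i = (y_(i+1) − y_i)/h_i = -4, 2, 3/2:
  2·M_0 + 8·M_1 + 2·M_2 = 6(Δ_1 - Δ_0) = 36
  2·M_1 + 8·M_2 + 2·M_3 = 6(Δ_2 - Δ_1) = -3
Natural end conditions: M_0 = M_3 = 0.
Hence M_0 = 0, M_1 = 49/10, M_2 = -8/5, M_3 = 0.

4.9000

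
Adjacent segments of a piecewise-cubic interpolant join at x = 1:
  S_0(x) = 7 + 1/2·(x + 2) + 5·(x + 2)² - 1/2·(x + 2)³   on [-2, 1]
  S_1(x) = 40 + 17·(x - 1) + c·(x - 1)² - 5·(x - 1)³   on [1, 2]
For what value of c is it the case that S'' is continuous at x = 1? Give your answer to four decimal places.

S_0''(x) = 10 - 3·(x + 2), so S_0''(1) = 1. On the right, S_1''(1) = 2c, so c = 1/2.

0.5000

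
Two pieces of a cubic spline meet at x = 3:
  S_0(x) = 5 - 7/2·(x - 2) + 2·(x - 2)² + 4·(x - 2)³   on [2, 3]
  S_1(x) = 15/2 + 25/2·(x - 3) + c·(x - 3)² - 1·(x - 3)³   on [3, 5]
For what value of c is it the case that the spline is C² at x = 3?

14

S_0''(x) = 4 + 24·(x - 2), so S_0''(3) = 28. On the right, S_1''(3) = 2c, so c = 14.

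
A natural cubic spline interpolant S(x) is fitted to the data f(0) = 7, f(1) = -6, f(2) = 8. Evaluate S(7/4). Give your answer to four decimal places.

With M_i denoting the second derivative at x_i, h_i = 1, 1, and Δ_i = (y_(i+1) − y_i)/h_i = -13, 14:
  1·M_0 + 4·M_1 + 1·M_2 = 6(Δ_1 - Δ_0) = 162
Natural end conditions: M_0 = M_2 = 0.
Forward elimination and back-substitution give M_0 = 0, M_1 = 81/2, M_2 = 0.
On [1, 2], S(x) = -6 + 1/2·(x - 1) + 81/4·(x - 1)² - 27/4·(x - 1)³.
With (x - 1) = 3/4: S(7/4) = 747/256.

2.9180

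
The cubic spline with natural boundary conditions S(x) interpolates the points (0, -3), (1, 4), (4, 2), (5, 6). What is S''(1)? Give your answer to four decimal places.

-8.2182

With m_i denoting the second derivative at x_i, h_i = 1, 3, 1, and Δ_i = (y_(i+1) − y_i)/h_i = 7, -2/3, 4:
  1·m_0 + 8·m_1 + 3·m_2 = 6(Δ_1 - Δ_0) = -46
  3·m_1 + 8·m_2 + 1·m_3 = 6(Δ_2 - Δ_1) = 28
Natural end conditions: m_0 = m_3 = 0.
Hence m_0 = 0, m_1 = -452/55, m_2 = 362/55, m_3 = 0.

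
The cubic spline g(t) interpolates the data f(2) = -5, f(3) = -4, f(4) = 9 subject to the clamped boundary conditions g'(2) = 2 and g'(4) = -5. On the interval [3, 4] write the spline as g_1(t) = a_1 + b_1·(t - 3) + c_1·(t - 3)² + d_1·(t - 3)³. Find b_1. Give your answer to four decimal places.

11.2500

Let M_i = g''(x_i). Step sizes h_i = 1, 1; slopes of the chords Δ_i = (y_(i+1) - y_i)/h_i = 1, 13.
  1·M_0 + 4·M_1 + 1·M_2 = 6(Δ_1 - Δ_0) = 72
Clamped end conditions give two more equations: 2h_0·M_0 + h_0·M_1 = 6(Δ_0 - g'(2)) = -6 and h_1·M_1 + 2h_1·M_2 = 6(g'(4) - Δ_1) = -108.
Solving the tridiagonal system: M_0 = -49/2, M_1 = 43, M_2 = -151/2.
On [3, 4], with g_1(t) = a_1 + b_1·(t - 3) + c_1·(t - 3)² + d_1·(t - 3)³: c_1 = M_1/2 = 43/2, d_1 = (M_2 - M_1)/(6h_1) = -79/4, b_1 = Δ_1 - h_1(2M_1 + M_2)/6 = 45/4.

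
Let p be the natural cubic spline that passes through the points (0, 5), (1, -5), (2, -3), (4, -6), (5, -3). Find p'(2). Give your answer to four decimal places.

With m_i denoting the second derivative at x_i, h_i = 1, 1, 2, 1, and Δ_i = (y_(i+1) − y_i)/h_i = -10, 2, -3/2, 3:
  1·m_0 + 4·m_1 + 1·m_2 = 6(Δ_1 - Δ_0) = 72
  1·m_1 + 6·m_2 + 2·m_3 = 6(Δ_2 - Δ_1) = -21
  2·m_2 + 6·m_3 + 1·m_4 = 6(Δ_3 - Δ_2) = 27
Natural end conditions: m_0 = m_4 = 0.
Forward elimination and back-substitution give m_0 = 0, m_1 = 1242/61, m_2 = -576/61, m_3 = 933/122, m_4 = 0.
On [2, 4], p'(x) = b_2 + 2c_2·(x - 2) + 3d_2·(x - 2)² with b_2 = Δ_2 - h_2(2m_2 + m_3)/6 = 137/61, c_2 = m_2/2 = -288/61, d_2 = (m_3 - m_2)/(6h_2) = 695/488. So p'(2) = 137/61.

2.2459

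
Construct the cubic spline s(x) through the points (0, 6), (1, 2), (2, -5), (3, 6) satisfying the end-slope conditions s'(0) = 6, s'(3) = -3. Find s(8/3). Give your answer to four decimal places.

4.0815

Let σ_i = s''(x_i). Step sizes h_i = 1, 1, 1; slopes of the chords Δ_i = (y_(i+1) - y_i)/h_i = -4, -7, 11.
  1·σ_0 + 4·σ_1 + 1·σ_2 = 6(Δ_1 - Δ_0) = -18
  1·σ_1 + 4·σ_2 + 1·σ_3 = 6(Δ_2 - Δ_1) = 108
Clamped end conditions give two more equations: 2h_0·σ_0 + h_0·σ_1 = 6(Δ_0 - s'(0)) = -60 and h_2·σ_2 + 2h_2·σ_3 = 6(s'(3) - Δ_2) = -84.
Hence σ_0 = -126/5, σ_1 = -48/5, σ_2 = 228/5, σ_3 = -324/5.
On [2, 3], s(x) = -5 + 33/5·(x - 2) + 114/5·(x - 2)² - 92/5·(x - 2)³.
With (x - 2) = 2/3: s(8/3) = 551/135.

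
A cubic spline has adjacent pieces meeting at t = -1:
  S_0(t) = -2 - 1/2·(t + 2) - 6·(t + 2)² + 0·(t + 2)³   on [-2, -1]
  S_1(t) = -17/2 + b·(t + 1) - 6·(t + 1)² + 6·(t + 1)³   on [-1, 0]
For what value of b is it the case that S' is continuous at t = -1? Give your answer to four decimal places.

S_0'(t) = -1/2 - 12·(t + 2) + 0·(t + 2)², so S_0'(-1) = -25/2. On the right, S_1'(-1) = b, so b = -25/2.

-12.5000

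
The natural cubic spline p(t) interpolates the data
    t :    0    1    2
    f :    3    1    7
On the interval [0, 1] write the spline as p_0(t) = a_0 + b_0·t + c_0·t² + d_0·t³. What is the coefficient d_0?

Put M_i = p'' at the i-th knot. Here h = (1, 1) and Δ = (-2, 6), so the interior equations h_(i-1)·M_(i-1) + 2(h_(i-1)+h_i)·M_i + h_i·M_(i+1) = 6(Δ_i − Δ_(i-1)) read
  1·M_0 + 4·M_1 + 1·M_2 = 6(Δ_1 - Δ_0) = 48
Natural end conditions: M_0 = M_2 = 0.
Solving: M_0 = 0, M_1 = 12, M_2 = 0.
On [0, 1], with p_0(t) = a_0 + b_0·t + c_0·t² + d_0·t³: c_0 = M_0/2 = 0, d_0 = (M_1 - M_0)/(6h_0) = 2, b_0 = Δ_0 - h_0(2M_0 + M_1)/6 = -4.

2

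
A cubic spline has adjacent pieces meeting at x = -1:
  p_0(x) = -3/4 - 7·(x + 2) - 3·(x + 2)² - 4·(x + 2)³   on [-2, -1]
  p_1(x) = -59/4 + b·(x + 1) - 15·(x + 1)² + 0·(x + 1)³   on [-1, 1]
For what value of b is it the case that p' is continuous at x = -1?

p_0'(x) = -7 - 6·(x + 2) - 12·(x + 2)², so p_0'(-1) = -25. On the right, p_1'(-1) = b, so b = -25.

-25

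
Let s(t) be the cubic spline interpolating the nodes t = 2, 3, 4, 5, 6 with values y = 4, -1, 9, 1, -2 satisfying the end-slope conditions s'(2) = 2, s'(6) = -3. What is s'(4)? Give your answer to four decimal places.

With m_i denoting the second derivative at x_i, h_i = 1, 1, 1, 1, and Δ_i = (y_(i+1) − y_i)/h_i = -5, 10, -8, -3:
  1·m_0 + 4·m_1 + 1·m_2 = 6(Δ_1 - Δ_0) = 90
  1·m_1 + 4·m_2 + 1·m_3 = 6(Δ_2 - Δ_1) = -108
  1·m_2 + 4·m_3 + 1·m_4 = 6(Δ_3 - Δ_2) = 30
Clamped end conditions give two more equations: 2h_0·m_0 + h_0·m_1 = 6(Δ_0 - s'(2)) = -42 and h_3·m_3 + 2h_3·m_4 = 6(s'(6) - Δ_3) = 0.
Solving the tridiagonal system: m_0 = -1205/28, m_1 = 617/14, m_2 = -173/4, m_3 = 293/14, m_4 = -293/28.
On [4, 5], s'(t) = b_2 + 2c_2·(t - 4) + 3d_2·(t - 4)² with b_2 = Δ_2 - h_2(2m_2 + m_3)/6 = 41/14, c_2 = m_2/2 = -173/8, d_2 = (m_3 - m_2)/(6h_2) = 599/56. So s'(4) = 41/14.

2.9286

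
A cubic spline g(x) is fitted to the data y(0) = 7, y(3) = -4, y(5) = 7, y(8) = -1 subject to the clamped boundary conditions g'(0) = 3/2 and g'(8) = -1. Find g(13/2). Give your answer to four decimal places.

4.5350

Write M_i for g''(x_i). With h_i = 3, 2, 3 and divided differences Δ_i = -11/3, 11/2, -8/3, the continuity of g' gives the tridiagonal system
  3·M_0 + 10·M_1 + 2·M_2 = 6(Δ_1 - Δ_0) = 55
  2·M_1 + 10·M_2 + 3·M_3 = 6(Δ_2 - Δ_1) = -49
Clamped end conditions give two more equations: 2h_0·M_0 + h_0·M_1 = 6(Δ_0 - g'(0)) = -31 and h_2·M_2 + 2h_2·M_3 = 6(g'(8) - Δ_2) = 10.
Forward elimination and back-substitution give M_0 = -2825/273, M_1 = 943/91, M_2 = -800/91, M_3 = 1655/273.
On [5, 8], g(x) = 7 + 563/182·(x - 5) - 400/91·(x - 5)² + 4055/4914·(x - 5)³.
With (x - 5) = 3/2: g(13/2) = 6603/1456.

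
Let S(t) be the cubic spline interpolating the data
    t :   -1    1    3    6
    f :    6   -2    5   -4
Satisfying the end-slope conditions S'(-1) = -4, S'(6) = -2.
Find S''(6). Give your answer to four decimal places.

4.4595

Write σ_i for S''(x_i). With h_i = 2, 2, 3 and divided differences Δ_i = -4, 7/2, -3, the continuity of S' gives the tridiagonal system
  2·σ_0 + 8·σ_1 + 2·σ_2 = 6(Δ_1 - Δ_0) = 45
  2·σ_1 + 10·σ_2 + 3·σ_3 = 6(Δ_2 - Δ_1) = -39
Clamped end conditions give two more equations: 2h_0·σ_0 + h_0·σ_1 = 6(Δ_0 - S'(-1)) = 0 and h_2·σ_2 + 2h_2·σ_3 = 6(S'(6) - Δ_2) = 6.
Solving: σ_0 = -311/74, σ_1 = 311/37, σ_2 = -256/37, σ_3 = 165/37.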